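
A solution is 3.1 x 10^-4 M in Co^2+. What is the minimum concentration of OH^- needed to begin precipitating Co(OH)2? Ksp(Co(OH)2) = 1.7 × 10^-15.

Co(OH)2(s) ⇌ Co^2+(aq) + 2 OH^-(aq)
Ksp = [Co^2+][OH^-]^2
Precipitation begins when Q = Ksp. With [Co^2+] = 3.1 x 10^-4 M:
1.7 × 10^-15 = (3.1 x 10^-4) × [OH^-]^2
[OH^-] = (1.7 × 10^-15 / 3.1 × 10^-4)^(1/2) = 2.3 × 10^-6 M

2.3e-6 M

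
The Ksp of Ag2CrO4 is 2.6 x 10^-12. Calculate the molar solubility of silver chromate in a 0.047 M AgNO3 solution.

Ag2CrO4(s) <=> 2 Ag^+(aq) + CrO4^2-(aq)
Ksp = [Ag^+]^2[CrO4^2-]
Let s = moles of Ag2CrO4 that dissolve per litre. [Ag^+] = 0.047 + 2s ≈ 0.047, [CrO4^2-] = s (since Ag^+ from AgNO3 dominates).
Ksp ≈ (0.047)^2 × s
s = 1.2 × 10^-9 M
Check: 2s = 2.4 x 10^-9 ≪ 0.047, so the approximation is valid.

s = 1.2e-9 M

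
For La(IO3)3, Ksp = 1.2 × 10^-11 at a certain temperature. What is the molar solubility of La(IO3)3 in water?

8.2e-4 M

La(IO3)3(s) <=> La^3+ + 3 IO3^-
Ksp = [La^3+][IO3^-]^3
With molar solubility s: [La^3+] = s, [IO3^-] = 3s.
Substituting: Ksp = s(3s)^3 = 27s^4
Solving, s = (1.2 × 10^-11/27)^(1/4) = 8.2 x 10^-4 M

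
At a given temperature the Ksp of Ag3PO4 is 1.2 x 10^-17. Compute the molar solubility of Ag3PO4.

s = 2.6 x 10^-5 M

Ag3PO4(s) <=> 3 Ag^+ + PO4^3-
Ksp = [Ag^+]^3[PO4^3-]
If s mol/L of Ag3PO4 dissolves, [Ag^+] = 3s and [PO4^3-] = s.
So Ksp = (3s)^3 × s = 27s^4
s^4 = 1.2 x 10^-17 / 27, so s = 2.6 x 10^-5 M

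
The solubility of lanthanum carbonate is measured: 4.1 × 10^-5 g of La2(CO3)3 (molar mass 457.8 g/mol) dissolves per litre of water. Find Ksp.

Molar solubility s = (4.1 x 10^-5 g/L) / (457.8 g/mol) = 8.96 × 10^-8 M.
La2(CO3)3(s) <=> 2 La^3+(aq) + 3 CO3^2-(aq)
If s mol/L of La2(CO3)3 dissolves, [La^3+] = 2s and [CO3^2-] = 3s.
Ksp = [La^3+]^2[CO3^2-]^3
Ksp = (2s)^2(3s)^3 = 108s^5
Ksp = 108 × (8.96 x 10^-8)^5 = 6.2 × 10^-34

6.2 × 10^-34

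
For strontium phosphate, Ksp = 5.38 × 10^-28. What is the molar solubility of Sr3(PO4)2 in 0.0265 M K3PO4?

3.05 x 10^-9 M

Sr3(PO4)2(s) <=> 3 Sr^2+(aq) + 2 PO4^3-(aq)
Ksp = [Sr^2+]^3[PO4^3-]^2
Let s be the molar solubility in this solution. [Sr^2+] = 3s, [PO4^3-] = 0.0265 + 2s ≈ 0.0265 (common-ion effect: PO4^3- is already 0.0265 M).
Ksp ≈ (3s)^3 × (0.0265)^2
s = 3.05 × 10^-9 M
Check: 2s = 6.1 × 10^-9 ≪ 0.0265, so the approximation is valid.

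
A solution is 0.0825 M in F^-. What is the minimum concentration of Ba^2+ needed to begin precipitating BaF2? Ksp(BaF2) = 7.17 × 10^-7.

BaF2(s) <=> Ba^2+ + 2 F^-
Ksp = [Ba^2+][F^-]^2
Precipitation begins when Q = Ksp. With [F^-] = 0.0825 M:
7.17 × 10^-7 = (0.0825)^2 × [Ba^2+]
[Ba^2+] = (7.17 × 10^-7 / 6.806 × 10^-3) = 1.05 x 10^-4 M

1.05e-4 M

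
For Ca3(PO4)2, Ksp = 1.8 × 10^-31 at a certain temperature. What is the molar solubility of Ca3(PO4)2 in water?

s ≈ 2.8e-7 M

Ca3(PO4)2(s) ⇌ 3 Ca^2+ + 2 PO4^3-
Ksp = [Ca^2+]^3[PO4^3-]^2
With molar solubility s: [Ca^2+] = 3s, [PO4^3-] = 2s.
So Ksp = (3s)^3 × (2s)^2 = 108s^5
s = (1.8 × 10^-31 / 108)^(1/5) = 2.8 x 10^-7 M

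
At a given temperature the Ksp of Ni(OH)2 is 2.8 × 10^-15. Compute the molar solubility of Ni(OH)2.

Ni(OH)2(s) ⇌ Ni^2+(aq) + 2 OH^-(aq)
Ksp = [Ni^2+][OH^-]^2
Let s = molar solubility. Then [Ni^2+] = s and [OH^-] = 2s.
Ksp = s(2s)^2 = 4s^3
s^3 = 2.8 × 10^-15 / 4, so s = 8.9 × 10^-6 M

s = 8.9 x 10^-6 M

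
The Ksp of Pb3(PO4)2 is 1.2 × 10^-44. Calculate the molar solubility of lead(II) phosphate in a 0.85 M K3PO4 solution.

8.5 × 10^-16 M

Pb3(PO4)2(s) <=> 3 Pb^2+ + 2 PO4^3-
Ksp = [Pb^2+]^3[PO4^3-]^2
Let s be the molar solubility in this solution. [Pb^2+] = 3s, [PO4^3-] = 0.85 + 2s ≈ 0.85 (since PO4^3- from K3PO4 dominates).
Ksp ≈ (3s)^3 × (0.85)^2
s = 8.5 × 10^-16 M
Check: 2s = 1.7 × 10^-15 ≪ 0.85, so the approximation is valid.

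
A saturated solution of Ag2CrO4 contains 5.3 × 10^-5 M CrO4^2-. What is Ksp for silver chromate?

Ag2CrO4(s) ⇌ 2 Ag^+(aq) + CrO4^2-(aq)
Stoichiometry gives [Ag^+] = (2/1)[CrO4^2-] = 1.06 × 10^-4 M.
Ksp = [Ag^+]^2[CrO4^2-]
Ksp = (1.06 × 10^-4)^2 × 5.3 x 10^-5 = 6.0 × 10^-13

Ksp = 6.0 x 10^-13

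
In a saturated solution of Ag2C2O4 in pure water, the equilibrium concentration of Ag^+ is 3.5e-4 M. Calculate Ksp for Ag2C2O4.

Ag2C2O4(s) ⇌ 2 Ag^+(aq) + C2O4^2-(aq)
Stoichiometry gives [C2O4^2-] = (1/2)[Ag^+] = 1.75 × 10^-4 M.
Ksp = [Ag^+]^2[C2O4^2-]
Ksp = (3.5 × 10^-4)^2 × 1.75 × 10^-4 = 2.1 x 10^-11

2.1e-11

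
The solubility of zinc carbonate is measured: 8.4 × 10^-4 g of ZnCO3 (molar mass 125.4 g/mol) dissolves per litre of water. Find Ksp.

Ksp ≈ 4.5e-11

Molar solubility s = (8.4 × 10^-4 g/L) / (125.4 g/mol) = 6.70 × 10^-6 M.
ZnCO3(s) ⇌ Zn^2+(aq) + CO3^2-(aq)
Let s = molar solubility. Then [Zn^2+] = s and [CO3^2-] = s.
Ksp = [Zn^2+][CO3^2-]
Ksp = (s)(s) = s^2
Ksp = (6.70 x 10^-6)^2 = 4.5 × 10^-11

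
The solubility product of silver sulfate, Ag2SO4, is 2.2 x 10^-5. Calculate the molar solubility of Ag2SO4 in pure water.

Ag2SO4(s) ⇌ 2 Ag^+(aq) + SO4^2-(aq)
Ksp = [Ag^+]^2[SO4^2-]
For each mole of Ag2SO4 that dissolves: [Ag^+] = 2s, [SO4^2-] = s.
Substituting: Ksp = (2s)^2s = 4s^3
s = (2.2 x 10^-5 / 4)^(1/3) = 1.8 × 10^-2 M

s ≈ 0.018 M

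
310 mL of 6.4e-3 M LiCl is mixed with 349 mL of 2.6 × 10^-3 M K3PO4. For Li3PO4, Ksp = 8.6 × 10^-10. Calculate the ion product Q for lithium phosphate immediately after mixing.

Total volume = 310 + 349 = 659 mL.
[Li^+] = 6.4 × 10^-3 × (310/659) = 3.01 × 10^-3 M
[PO4^3-] = 2.6 × 10^-3 × (349/659) = 1.38 × 10^-3 M
Li3PO4(s) <=> 3 Li^+ + PO4^3-, so Q = [Li^+]^3[PO4^3-]
Q = (3.01 x 10^-3)^3(1.38 × 10^-3) = 3.8 × 10^-11
Q < Ksp, so no precipitate of Li3PO4 forms.

Q ≈ 3.8 × 10^-11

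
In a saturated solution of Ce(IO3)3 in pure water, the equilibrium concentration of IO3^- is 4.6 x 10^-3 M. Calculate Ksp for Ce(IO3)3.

1.5 × 10^-10

Ce(IO3)3(s) ⇌ Ce^3+(aq) + 3 IO3^-(aq)
Stoichiometry gives [Ce^3+] = (1/3)[IO3^-] = 1.53 x 10^-3 M.
Ksp = [Ce^3+][IO3^-]^3
Ksp = 1.53 x 10^-3 × (4.6 × 10^-3)^3 = 1.5 × 10^-10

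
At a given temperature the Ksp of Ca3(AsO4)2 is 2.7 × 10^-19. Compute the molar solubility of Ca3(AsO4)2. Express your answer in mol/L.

Ca3(AsO4)2(s) ⇌ 3 Ca^2+(aq) + 2 AsO4^3-(aq)
Ksp = [Ca^2+]^3[AsO4^3-]^2
Let s = molar solubility. Then [Ca^2+] = 3s and [AsO4^3-] = 2s.
Substituting: Ksp = (3s)^3(2s)^2 = 108s^5
s^5 = 2.7 × 10^-19 / 108, so s = 7.6 × 10^-5 M

7.6 × 10^-5 M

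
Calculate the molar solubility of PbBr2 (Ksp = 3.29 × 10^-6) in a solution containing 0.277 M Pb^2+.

PbBr2(s) ⇌ Pb^2+ + 2 Br^-
Ksp = [Pb^2+][Br^-]^2
Let s be the molar solubility in this solution. [Pb^2+] = 0.277 + s ≈ 0.277, [Br^-] = 2s (since the Pb^2+ already present dominates).
Ksp ≈ 0.277 × (2s)^2
s = 1.72 x 10^-3 M
Check: s = 1.7 × 10^-3 ≪ 0.277, so the approximation is valid.

s = 1.72e-3 M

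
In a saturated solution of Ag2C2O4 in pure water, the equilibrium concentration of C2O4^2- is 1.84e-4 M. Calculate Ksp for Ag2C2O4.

Ag2C2O4(s) ⇌ 2 Ag^+ + C2O4^2-
Stoichiometry gives [Ag^+] = (2/1)[C2O4^2-] = 3.680 x 10^-4 M.
Ksp = [Ag^+]^2[C2O4^2-]
Ksp = (3.680 x 10^-4)^2 × 1.84 × 10^-4 = 2.49 × 10^-11

Ksp ≈ 2.49 x 10^-11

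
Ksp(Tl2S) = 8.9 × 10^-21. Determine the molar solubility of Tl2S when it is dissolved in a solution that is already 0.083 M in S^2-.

s ≈ 1.6 x 10^-10 M

Tl2S(s) ⇌ 2 Tl^+ + S^2-
Ksp = [Tl^+]^2[S^2-]
Let s be the molar solubility in this solution. [Tl^+] = 2s, [S^2-] = 0.083 + s ≈ 0.083 (common-ion effect: S^2- is already 0.083 M).
Ksp ≈ (2s)^2 × 0.083
s = 1.6 × 10^-10 M
Check: s = 1.6 x 10^-10 ≪ 0.083, so the approximation is valid.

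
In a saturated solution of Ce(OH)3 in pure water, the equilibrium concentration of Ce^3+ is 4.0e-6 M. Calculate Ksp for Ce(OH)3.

Ce(OH)3(s) ⇌ Ce^3+(aq) + 3 OH^-(aq)
Stoichiometry gives [OH^-] = (3/1)[Ce^3+] = 1.20 × 10^-5 M.
Ksp = [Ce^3+][OH^-]^3
Ksp = 4.0 × 10^-6 × (1.20 × 10^-5)^3 = 6.9 × 10^-21

6.9 × 10^-21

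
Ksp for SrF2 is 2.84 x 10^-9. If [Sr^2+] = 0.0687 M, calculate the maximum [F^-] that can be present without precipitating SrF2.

2.03e-4 M

SrF2(s) <=> Sr^2+ + 2 F^-
Ksp = [Sr^2+][F^-]^2
Precipitation begins when Q = Ksp. With [Sr^2+] = 0.0687 M:
2.84 x 10^-9 = (0.0687) × [F^-]^2
[F^-] = (2.84 x 10^-9 / 6.87 x 10^-2)^(1/2) = 2.03 x 10^-4 M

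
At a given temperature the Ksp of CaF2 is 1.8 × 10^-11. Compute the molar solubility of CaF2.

s = 1.7 × 10^-4 M

CaF2(s) <=> Ca^2+(aq) + 2 F^-(aq)
Ksp = [Ca^2+][F^-]^2
Let s = molar solubility. Then [Ca^2+] = s and [F^-] = 2s.
Ksp = s(2s)^2 = 4s^3
s = (1.8 × 10^-11 / 4)^(1/3) = 1.7 × 10^-4 M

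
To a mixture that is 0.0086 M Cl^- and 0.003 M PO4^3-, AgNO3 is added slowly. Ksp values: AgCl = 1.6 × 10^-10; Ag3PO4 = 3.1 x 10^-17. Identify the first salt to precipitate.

AgCl

Each salt begins to precipitate when Q = Ksp, i.e. when [Ag^+] reaches its threshold.
For AgCl: 1.6 × 10^-10 = 0.0086 × [Ag^+]  ⇒  [Ag^+] = 1.9 × 10^-8 M.
For Ag3PO4: 3.1 x 10^-17 = 0.003 × [Ag^+]^3  ⇒  [Ag^+] = 2.2 × 10^-5 M.
The salt with the lower threshold [Ag^+] precipitates first: AgCl.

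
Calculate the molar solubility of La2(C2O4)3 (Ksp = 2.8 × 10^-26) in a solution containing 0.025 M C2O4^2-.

La2(C2O4)3(s) ⇌ 2 La^3+(aq) + 3 C2O4^2-(aq)
Ksp = [La^3+]^2[C2O4^2-]^3
Let s = moles of La2(C2O4)3 that dissolve per litre. [La^3+] = 2s, [C2O4^2-] = 0.025 + 3s ≈ 0.025 (Ksp is small, so little additional dissolves).
Ksp ≈ (2s)^2 × (0.025)^3
s = 2.1 × 10^-11 M
Check: 3s = 6.3 × 10^-11 ≪ 0.025, so the approximation is valid.

s = 2.1e-11 M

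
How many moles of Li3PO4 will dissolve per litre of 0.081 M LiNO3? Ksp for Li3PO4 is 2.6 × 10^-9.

Li3PO4(s) <=> 3 Li^+ + PO4^3-
Ksp = [Li^+]^3[PO4^3-]
Let s = moles of Li3PO4 that dissolve per litre. [Li^+] = 0.081 + 3s ≈ 0.081, [PO4^3-] = s (since Li^+ from LiNO3 dominates).
Ksp ≈ (0.081)^3 × s
s = 4.9 × 10^-6 M
Check: 3s = 1.5 x 10^-5 ≪ 0.081, so the approximation is valid.

s = 4.9e-6 M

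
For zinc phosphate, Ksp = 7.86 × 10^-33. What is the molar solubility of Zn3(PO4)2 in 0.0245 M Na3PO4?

s = 7.86 × 10^-11 M

Zn3(PO4)2(s) ⇌ 3 Zn^2+(aq) + 2 PO4^3-(aq)
Ksp = [Zn^2+]^3[PO4^3-]^2
Let s be the molar solubility in this solution. [Zn^2+] = 3s, [PO4^3-] = 0.0245 + 2s ≈ 0.0245 (Ksp is small, so little additional dissolves).
Ksp ≈ (3s)^3 × (0.0245)^2
s = 7.86 × 10^-11 M
Check: 2s = 1.6 × 10^-10 ≪ 0.0245, so the approximation is valid.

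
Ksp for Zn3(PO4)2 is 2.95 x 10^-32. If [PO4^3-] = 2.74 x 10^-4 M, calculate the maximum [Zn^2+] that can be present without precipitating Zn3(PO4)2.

Zn3(PO4)2(s) <=> 3 Zn^2+ + 2 PO4^3-
Ksp = [Zn^2+]^3[PO4^3-]^2
Precipitation begins when Q = Ksp. With [PO4^3-] = 2.74 x 10^-4 M:
2.95 x 10^-32 = (2.74 x 10^-4)^2 × [Zn^2+]^3
[Zn^2+] = (2.95 x 10^-32 / 7.508 × 10^-8)^(1/3) = 7.32 × 10^-9 M

[Zn^2+] = 7.32 × 10^-9 M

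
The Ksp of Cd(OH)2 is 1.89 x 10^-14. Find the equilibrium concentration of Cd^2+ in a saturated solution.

[Cd^2+] ≈ 1.68 × 10^-5 M

Cd(OH)2(s) ⇌ Cd^2+(aq) + 2 OH^-(aq)
Ksp = [Cd^2+][OH^-]^2
Let s = molar solubility. Then [Cd^2+] = s and [OH^-] = 2s.
Ksp = s(2s)^2 = 4s^3
s^3 = 1.89 x 10^-14 / 4, so s = 1.678 x 10^-5 M
[Cd^2+] = s = 1.68 × 10^-5 M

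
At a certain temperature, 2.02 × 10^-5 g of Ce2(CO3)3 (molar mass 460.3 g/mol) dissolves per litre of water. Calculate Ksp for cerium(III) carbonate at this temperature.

Molar solubility s = (2.02 × 10^-5 g/L) / (460.3 g/mol) = 4.388 × 10^-8 M.
Ce2(CO3)3(s) ⇌ 2 Ce^3+ + 3 CO3^2-
If s mol/L of Ce2(CO3)3 dissolves, [Ce^3+] = 2s and [CO3^2-] = 3s.
Ksp = [Ce^3+]^2[CO3^2-]^3
Ksp = (2s)^2(3s)^3 = 108s^5
Ksp = 108 × (4.388 x 10^-8)^5 = 1.76 × 10^-35

Ksp ≈ 1.76 x 10^-35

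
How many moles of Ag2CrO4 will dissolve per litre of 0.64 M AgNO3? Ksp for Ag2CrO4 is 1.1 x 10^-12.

Ag2CrO4(s) ⇌ 2 Ag^+(aq) + CrO4^2-(aq)
Ksp = [Ag^+]^2[CrO4^2-]
Let s be the molar solubility in this solution. [Ag^+] = 0.64 + 2s ≈ 0.64, [CrO4^2-] = s (common-ion effect: Ag^+ is already 0.64 M).
Ksp ≈ (0.64)^2 × s
s = 2.7 x 10^-12 M
Check: 2s = 5.4 × 10^-12 ≪ 0.64, so the approximation is valid.

s ≈ 2.7 × 10^-12 M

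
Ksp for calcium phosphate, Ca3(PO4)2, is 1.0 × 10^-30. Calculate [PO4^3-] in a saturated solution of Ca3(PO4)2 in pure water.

Ca3(PO4)2(s) ⇌ 3 Ca^2+ + 2 PO4^3-
Ksp = [Ca^2+]^3[PO4^3-]^2
Let s = molar solubility. Then [Ca^2+] = 3s and [PO4^3-] = 2s.
Substituting: Ksp = (3s)^3(2s)^2 = 108s^5
Solving, s = (1.0 × 10^-30/108)^(1/5) = 3.92 × 10^-7 M
[PO4^3-] = 2s = 7.8 x 10^-7 M

7.8 × 10^-7 M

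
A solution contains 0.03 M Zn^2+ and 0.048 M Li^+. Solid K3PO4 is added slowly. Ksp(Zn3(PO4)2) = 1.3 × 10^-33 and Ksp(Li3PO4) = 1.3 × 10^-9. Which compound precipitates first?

Zn3(PO4)2

Each salt begins to precipitate when Q = Ksp, i.e. when [PO4^3-] reaches its threshold.
For Zn3(PO4)2: 1.3 × 10^-33 = (0.03)^3 × [PO4^3-]^2  ⇒  [PO4^3-] = 6.9 × 10^-15 M.
For Li3PO4: 1.3 × 10^-9 = (0.048)^3 × [PO4^3-]  ⇒  [PO4^3-] = 1.2 x 10^-5 M.
The salt with the lower threshold [PO4^3-] precipitates first: Zn3(PO4)2.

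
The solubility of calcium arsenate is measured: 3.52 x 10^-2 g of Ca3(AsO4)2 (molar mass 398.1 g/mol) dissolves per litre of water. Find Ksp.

Ksp = 5.84 × 10^-19

Molar solubility s = (3.52 × 10^-2 g/L) / (398.1 g/mol) = 8.842 × 10^-5 M.
Ca3(AsO4)2(s) ⇌ 3 Ca^2+(aq) + 2 AsO4^3-(aq)
With molar solubility s: [Ca^2+] = 3s, [AsO4^3-] = 2s.
Ksp = [Ca^2+]^3[AsO4^3-]^2
Substituting: Ksp = (3s)^3(2s)^2 = 108s^5
With s = 8.842 × 10^-5: Ksp = 5.84 x 10^-19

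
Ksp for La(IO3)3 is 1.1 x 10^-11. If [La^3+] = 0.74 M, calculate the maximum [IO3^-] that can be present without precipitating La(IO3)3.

2.5e-4 M

La(IO3)3(s) ⇌ La^3+(aq) + 3 IO3^-(aq)
Ksp = [La^3+][IO3^-]^3
Precipitation begins when Q = Ksp. With [La^3+] = 0.74 M:
1.1 x 10^-11 = (0.74) × [IO3^-]^3
[IO3^-] = (1.1 x 10^-11 / 7.4 x 10^-1)^(1/3) = 2.5 × 10^-4 M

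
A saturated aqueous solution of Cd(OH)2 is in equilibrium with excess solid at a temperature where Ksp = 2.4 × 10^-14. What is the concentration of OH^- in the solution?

Cd(OH)2(s) ⇌ Cd^2+ + 2 OH^-
Ksp = [Cd^2+][OH^-]^2
With molar solubility s: [Cd^2+] = s, [OH^-] = 2s.
Substituting: Ksp = s(2s)^2 = 4s^3
s = (2.4 × 10^-14 / 4)^(1/3) = 1.82 x 10^-5 M
[OH^-] = 2s = 3.6 × 10^-5 M

3.6e-5 M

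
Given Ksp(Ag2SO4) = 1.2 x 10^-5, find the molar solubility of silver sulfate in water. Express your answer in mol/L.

Ag2SO4(s) ⇌ 2 Ag^+ + SO4^2-
Ksp = [Ag^+]^2[SO4^2-]
With molar solubility s: [Ag^+] = 2s, [SO4^2-] = s.
So Ksp = (2s)^2 × s = 4s^3
s^3 = 1.2 x 10^-5 / 4, so s = 1.4 × 10^-2 M

s ≈ 0.014 M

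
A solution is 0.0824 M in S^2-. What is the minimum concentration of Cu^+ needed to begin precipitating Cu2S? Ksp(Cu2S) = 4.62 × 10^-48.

7.49e-24 M

Cu2S(s) ⇌ 2 Cu^+ + S^2-
Ksp = [Cu^+]^2[S^2-]
Precipitation begins when Q = Ksp. With [S^2-] = 0.0824 M:
4.62 × 10^-48 = (0.0824) × [Cu^+]^2
[Cu^+] = (4.62 × 10^-48 / 8.24 × 10^-2)^(1/2) = 7.49 × 10^-24 M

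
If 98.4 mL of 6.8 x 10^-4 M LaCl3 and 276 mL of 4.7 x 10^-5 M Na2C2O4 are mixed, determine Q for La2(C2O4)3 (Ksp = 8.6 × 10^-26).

Total volume = 98.4 + 276 = 374.4 mL.
[La^3+] = 6.8 × 10^-4 × (98.4/374.4) = 1.79 × 10^-4 M
[C2O4^2-] = 4.7 × 10^-5 × (276/374.4) = 3.46 × 10^-5 M
La2(C2O4)3(s) ⇌ 2 La^3+ + 3 C2O4^2-, so Q = [La^3+]^2[C2O4^2-]^3
Q = (1.79 × 10^-4)^2(3.46 × 10^-5)^3 = 1.3 × 10^-21
Q > Ksp, so La2(C2O4)3 will precipitate.

Q ≈ 1.3 x 10^-21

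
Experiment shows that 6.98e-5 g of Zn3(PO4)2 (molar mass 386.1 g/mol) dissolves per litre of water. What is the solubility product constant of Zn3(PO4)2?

Ksp ≈ 2.09 × 10^-32

Molar solubility s = (6.98 x 10^-5 g/L) / (386.1 g/mol) = 1.808 × 10^-7 M.
Zn3(PO4)2(s) ⇌ 3 Zn^2+(aq) + 2 PO4^3-(aq)
If s mol/L of Zn3(PO4)2 dissolves, [Zn^2+] = 3s and [PO4^3-] = 2s.
Ksp = [Zn^2+]^3[PO4^3-]^2
Substituting: Ksp = (3s)^3(2s)^2 = 108s^5
Ksp = 108 × (1.808 x 10^-7)^5 = 2.09 x 10^-32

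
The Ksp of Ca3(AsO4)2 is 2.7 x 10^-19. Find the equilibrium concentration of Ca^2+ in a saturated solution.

Ca3(AsO4)2(s) ⇌ 3 Ca^2+(aq) + 2 AsO4^3-(aq)
Ksp = [Ca^2+]^3[AsO4^3-]^2
With molar solubility s: [Ca^2+] = 3s, [AsO4^3-] = 2s.
So Ksp = (3s)^3 × (2s)^2 = 108s^5
Solving, s = (2.7 x 10^-19/108)^(1/5) = 7.58 × 10^-5 M
[Ca^2+] = 3s = 2.3 × 10^-4 M

2.3 × 10^-4 M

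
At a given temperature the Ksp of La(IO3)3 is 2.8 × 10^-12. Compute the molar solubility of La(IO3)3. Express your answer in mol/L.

La(IO3)3(s) <=> La^3+ + 3 IO3^-
Ksp = [La^3+][IO3^-]^3
If s mol/L of La(IO3)3 dissolves, [La^3+] = s and [IO3^-] = 3s.
Substituting: Ksp = s(3s)^3 = 27s^4
Solving, s = (2.8 × 10^-12/27)^(1/4) = 5.7 × 10^-4 M

s = 5.7 × 10^-4 M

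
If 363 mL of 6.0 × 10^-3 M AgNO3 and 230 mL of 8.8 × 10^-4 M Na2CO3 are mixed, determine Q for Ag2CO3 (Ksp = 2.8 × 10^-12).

Total volume = 363 + 230 = 593 mL.
[Ag^+] = 6.0 x 10^-3 × (363/593) = 3.67 × 10^-3 M
[CO3^2-] = 8.8 x 10^-4 × (230/593) = 3.41 × 10^-4 M
Ag2CO3(s) <=> 2 Ag^+ + CO3^2-, so Q = [Ag^+]^2[CO3^2-]
Q = (3.67 × 10^-3)^2(3.41 × 10^-4) = 4.6 × 10^-9
Q > Ksp, so Ag2CO3 will precipitate.

4.6e-9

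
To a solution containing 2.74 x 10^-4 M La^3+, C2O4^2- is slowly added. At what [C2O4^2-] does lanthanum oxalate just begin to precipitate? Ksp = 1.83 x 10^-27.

2.90e-7 M

La2(C2O4)3(s) ⇌ 2 La^3+ + 3 C2O4^2-
Ksp = [La^3+]^2[C2O4^2-]^3
Precipitation begins when Q = Ksp. With [La^3+] = 2.74 x 10^-4 M:
1.83 x 10^-27 = (2.74 x 10^-4)^2 × [C2O4^2-]^3
[C2O4^2-] = (1.83 x 10^-27 / 7.508 × 10^-8)^(1/3) = 2.90 × 10^-7 M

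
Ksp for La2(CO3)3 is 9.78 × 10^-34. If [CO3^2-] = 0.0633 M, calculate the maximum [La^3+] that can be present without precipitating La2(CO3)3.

[La^3+] = 1.96 x 10^-15 M

La2(CO3)3(s) ⇌ 2 La^3+ + 3 CO3^2-
Ksp = [La^3+]^2[CO3^2-]^3
Precipitation begins when Q = Ksp. With [CO3^2-] = 0.0633 M:
9.78 × 10^-34 = (0.0633)^3 × [La^3+]^2
[La^3+] = (9.78 × 10^-34 / 2.536 × 10^-4)^(1/2) = 1.96 × 10^-15 M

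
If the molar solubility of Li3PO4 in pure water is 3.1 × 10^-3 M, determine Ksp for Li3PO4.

Li3PO4(s) ⇌ 3 Li^+(aq) + PO4^3-(aq)
Let s = molar solubility. Then [Li^+] = 3s and [PO4^3-] = s.
Ksp = [Li^+]^3[PO4^3-]
Ksp = (3s)^3s = 27s^4
Ksp = 27 × (3.1 × 10^-3)^4 = 2.5 × 10^-9

2.5e-9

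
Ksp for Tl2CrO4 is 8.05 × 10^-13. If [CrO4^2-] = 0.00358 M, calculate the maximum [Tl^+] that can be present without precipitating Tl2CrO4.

Tl2CrO4(s) <=> 2 Tl^+(aq) + CrO4^2-(aq)
Ksp = [Tl^+]^2[CrO4^2-]
Precipitation begins when Q = Ksp. With [CrO4^2-] = 0.00358 M:
8.05 × 10^-13 = (0.00358) × [Tl^+]^2
[Tl^+] = (8.05 × 10^-13 / 3.58 × 10^-3)^(1/2) = 1.50 × 10^-5 M

1.50 × 10^-5 M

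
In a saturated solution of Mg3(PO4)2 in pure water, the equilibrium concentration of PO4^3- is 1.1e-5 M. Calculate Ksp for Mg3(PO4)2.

Ksp ≈ 5.4 × 10^-25

Mg3(PO4)2(s) <=> 3 Mg^2+(aq) + 2 PO4^3-(aq)
Stoichiometry gives [Mg^2+] = (3/2)[PO4^3-] = 1.65 x 10^-5 M.
Ksp = [Mg^2+]^3[PO4^3-]^2
Ksp = (1.65 × 10^-5)^3 × (1.1 × 10^-5)^2 = 5.4 x 10^-25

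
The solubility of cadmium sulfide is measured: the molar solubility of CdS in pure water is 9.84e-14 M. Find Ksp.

CdS(s) <=> Cd^2+ + S^2-
With molar solubility s: [Cd^2+] = s, [S^2-] = s.
Ksp = [Cd^2+][S^2-]
Ksp = s^2
Ksp = (9.84 × 10^-14)^2 = 9.68 × 10^-27

9.68 × 10^-27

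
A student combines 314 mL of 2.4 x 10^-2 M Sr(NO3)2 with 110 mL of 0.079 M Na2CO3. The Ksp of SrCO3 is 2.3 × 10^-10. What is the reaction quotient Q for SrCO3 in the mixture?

3.6 x 10^-4

Total volume = 314 + 110 = 424 mL.
[Sr^2+] = 2.4 × 10^-2 × (314/424) = 1.78 × 10^-2 M
[CO3^2-] = 7.9 × 10^-2 × (110/424) = 2.05 × 10^-2 M
SrCO3(s) ⇌ Sr^2+(aq) + CO3^2-(aq), so Q = [Sr^2+][CO3^2-]
Q = (1.78 x 10^-2)(2.05 x 10^-2) = 3.6 × 10^-4
Q > Ksp, so SrCO3 will precipitate.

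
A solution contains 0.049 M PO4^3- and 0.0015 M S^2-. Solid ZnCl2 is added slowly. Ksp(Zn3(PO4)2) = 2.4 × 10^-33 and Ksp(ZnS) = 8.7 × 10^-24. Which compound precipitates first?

ZnS

Precipitation of each salt starts when its ion product equals its Ksp.
For Zn3(PO4)2: 2.4 × 10^-33 = (0.049)^2 × [Zn^2+]^3  ⇒  [Zn^2+] = 1.0 × 10^-10 M.
For ZnS: 8.7 × 10^-24 = 0.0015 × [Zn^2+]  ⇒  [Zn^2+] = 5.8 x 10^-21 M.
The salt with the lower threshold [Zn^2+] precipitates first: ZnS.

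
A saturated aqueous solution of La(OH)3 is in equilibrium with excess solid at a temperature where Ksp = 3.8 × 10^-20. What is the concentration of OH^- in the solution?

La(OH)3(s) ⇌ La^3+ + 3 OH^-
Ksp = [La^3+][OH^-]^3
Let s = molar solubility. Then [La^3+] = s and [OH^-] = 3s.
Substituting: Ksp = s(3s)^3 = 27s^4
s = (3.8 × 10^-20 / 27)^(1/4) = 6.12 x 10^-6 M
[OH^-] = 3s = 1.8 x 10^-5 M

[OH^-] = 1.8 x 10^-5 M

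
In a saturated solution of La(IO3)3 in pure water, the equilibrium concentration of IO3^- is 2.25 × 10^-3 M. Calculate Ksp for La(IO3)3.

Ksp = 8.54 × 10^-12

La(IO3)3(s) ⇌ La^3+ + 3 IO3^-
Stoichiometry gives [La^3+] = (1/3)[IO3^-] = 7.500 × 10^-4 M.
Ksp = [La^3+][IO3^-]^3
Ksp = 7.500 × 10^-4 × (2.25 x 10^-3)^3 = 8.54 × 10^-12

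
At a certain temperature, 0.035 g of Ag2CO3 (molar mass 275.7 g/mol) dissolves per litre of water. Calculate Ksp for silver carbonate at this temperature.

Molar solubility s = (3.5 × 10^-2 g/L) / (275.7 g/mol) = 1.27 x 10^-4 M.
Ag2CO3(s) <=> 2 Ag^+ + CO3^2-
For each mole of Ag2CO3 that dissolves: [Ag^+] = 2s, [CO3^2-] = s.
Ksp = [Ag^+]^2[CO3^2-]
Substituting: Ksp = (2s)^2s = 4s^3
With s = 1.27 × 10^-4: Ksp = 8.2 × 10^-12

8.2 × 10^-12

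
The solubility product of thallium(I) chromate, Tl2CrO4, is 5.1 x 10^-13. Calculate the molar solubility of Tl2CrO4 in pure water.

Tl2CrO4(s) <=> 2 Tl^+ + CrO4^2-
Ksp = [Tl^+]^2[CrO4^2-]
With molar solubility s: [Tl^+] = 2s, [CrO4^2-] = s.
Ksp = (2s)^2s = 4s^3
Solving, s = (5.1 x 10^-13/4)^(1/3) = 5.0 × 10^-5 M

s = 5.0 × 10^-5 M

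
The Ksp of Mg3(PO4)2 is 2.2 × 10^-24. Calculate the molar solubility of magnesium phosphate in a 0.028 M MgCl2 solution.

1.6 × 10^-10 M

Mg3(PO4)2(s) ⇌ 3 Mg^2+ + 2 PO4^3-
Ksp = [Mg^2+]^3[PO4^3-]^2
Let s = moles of Mg3(PO4)2 that dissolve per litre. [Mg^2+] = 0.028 + 3s ≈ 0.028, [PO4^3-] = 2s (Ksp is small, so little additional dissolves).
Ksp ≈ (0.028)^3 × (2s)^2
s = 1.6 x 10^-10 M
Check: 3s = 4.7 × 10^-10 ≪ 0.028, so the approximation is valid.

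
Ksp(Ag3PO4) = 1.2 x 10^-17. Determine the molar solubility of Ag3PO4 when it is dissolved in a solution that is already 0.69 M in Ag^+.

Ag3PO4(s) <=> 3 Ag^+(aq) + PO4^3-(aq)
Ksp = [Ag^+]^3[PO4^3-]
If s mol/L dissolves here, [Ag^+] = 0.69 + 3s ≈ 0.69, [PO4^3-] = s (common-ion effect: Ag^+ is already 0.69 M).
Ksp ≈ (0.69)^3 × s
s = 3.7 × 10^-17 M
Check: 3s = 1.1 x 10^-16 ≪ 0.69, so the approximation is valid.

3.7e-17 M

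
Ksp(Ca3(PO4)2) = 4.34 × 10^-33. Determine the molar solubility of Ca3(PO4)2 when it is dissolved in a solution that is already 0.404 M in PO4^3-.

9.95 × 10^-12 M

Ca3(PO4)2(s) <=> 3 Ca^2+ + 2 PO4^3-
Ksp = [Ca^2+]^3[PO4^3-]^2
If s mol/L dissolves here, [Ca^2+] = 3s, [PO4^3-] = 0.404 + 2s ≈ 0.404 (Ksp is small, so little additional dissolves).
Ksp ≈ (3s)^3 × (0.404)^2
s = 9.95 x 10^-12 M
Check: 2s = 2.0 × 10^-11 ≪ 0.404, so the approximation is valid.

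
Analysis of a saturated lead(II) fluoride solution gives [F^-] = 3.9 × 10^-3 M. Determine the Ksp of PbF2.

PbF2(s) ⇌ Pb^2+(aq) + 2 F^-(aq)
Stoichiometry gives [Pb^2+] = (1/2)[F^-] = 1.95 × 10^-3 M.
Ksp = [Pb^2+][F^-]^2
Ksp = 1.95 × 10^-3 × (3.9 x 10^-3)^2 = 3.0 × 10^-8

Ksp = 3.0e-8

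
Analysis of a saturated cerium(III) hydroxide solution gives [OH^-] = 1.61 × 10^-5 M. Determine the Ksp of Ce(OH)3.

Ce(OH)3(s) ⇌ Ce^3+(aq) + 3 OH^-(aq)
Stoichiometry gives [Ce^3+] = (1/3)[OH^-] = 5.367 x 10^-6 M.
Ksp = [Ce^3+][OH^-]^3
Ksp = 5.367 x 10^-6 × (1.61 x 10^-5)^3 = 2.24 × 10^-20

Ksp ≈ 2.24e-20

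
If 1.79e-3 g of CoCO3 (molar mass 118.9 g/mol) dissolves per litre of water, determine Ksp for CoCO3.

Molar solubility s = (1.79 × 10^-3 g/L) / (118.9 g/mol) = 1.505 × 10^-5 M.
CoCO3(s) ⇌ Co^2+ + CO3^2-
For each mole of CoCO3 that dissolves: [Co^2+] = s, [CO3^2-] = s.
Ksp = [Co^2+][CO3^2-]
Ksp = s^2
Ksp = (1.505 x 10^-5)^2 = 2.27 × 10^-10

2.27e-10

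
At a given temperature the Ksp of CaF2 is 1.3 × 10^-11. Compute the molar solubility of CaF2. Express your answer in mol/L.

s = 1.5 x 10^-4 M

CaF2(s) <=> Ca^2+ + 2 F^-
Ksp = [Ca^2+][F^-]^2
With molar solubility s: [Ca^2+] = s, [F^-] = 2s.
So Ksp = s × (2s)^2 = 4s^3
s = (1.3 × 10^-11 / 4)^(1/3) = 1.5 × 10^-4 M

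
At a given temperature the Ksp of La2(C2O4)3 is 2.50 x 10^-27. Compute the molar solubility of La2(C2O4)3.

s = 1.87 × 10^-6 M

La2(C2O4)3(s) <=> 2 La^3+(aq) + 3 C2O4^2-(aq)
Ksp = [La^3+]^2[C2O4^2-]^3
If s mol/L of La2(C2O4)3 dissolves, [La^3+] = 2s and [C2O4^2-] = 3s.
Ksp = (2s)^2(3s)^3 = 108s^5
s = (2.50 x 10^-27 / 108)^(1/5) = 1.87 x 10^-6 M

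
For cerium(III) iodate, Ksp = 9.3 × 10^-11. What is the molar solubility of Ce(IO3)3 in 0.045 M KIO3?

Ce(IO3)3(s) <=> Ce^3+ + 3 IO3^-
Ksp = [Ce^3+][IO3^-]^3
Let s be the molar solubility in this solution. [Ce^3+] = s, [IO3^-] = 0.045 + 3s ≈ 0.045 (since IO3^- from KIO3 dominates).
Ksp ≈ s × (0.045)^3
s = 1.0 x 10^-6 M
Check: 3s = 3.1 × 10^-6 ≪ 0.045, so the approximation is valid.

s ≈ 1.0 x 10^-6 M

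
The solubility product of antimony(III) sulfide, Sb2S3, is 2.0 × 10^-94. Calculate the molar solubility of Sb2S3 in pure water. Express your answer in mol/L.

Sb2S3(s) ⇌ 2 Sb^3+ + 3 S^2-
Ksp = [Sb^3+]^2[S^2-]^3
For each mole of Sb2S3 that dissolves: [Sb^3+] = 2s, [S^2-] = 3s.
So Ksp = (2s)^2 × (3s)^3 = 108s^5
s = (2.0 × 10^-94 / 108)^(1/5) = 7.1 x 10^-20 M

7.1e-20 M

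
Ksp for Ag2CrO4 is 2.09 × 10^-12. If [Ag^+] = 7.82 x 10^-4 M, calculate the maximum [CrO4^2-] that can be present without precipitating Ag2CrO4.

[CrO4^2-] = 3.42 × 10^-6 M

Ag2CrO4(s) ⇌ 2 Ag^+(aq) + CrO4^2-(aq)
Ksp = [Ag^+]^2[CrO4^2-]
Precipitation begins when Q = Ksp. With [Ag^+] = 7.82 x 10^-4 M:
2.09 × 10^-12 = (7.82 x 10^-4)^2 × [CrO4^2-]
[CrO4^2-] = (2.09 × 10^-12 / 6.115 × 10^-7) = 3.42 × 10^-6 M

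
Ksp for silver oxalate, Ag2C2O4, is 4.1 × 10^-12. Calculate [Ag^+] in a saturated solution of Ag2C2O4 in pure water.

Ag2C2O4(s) <=> 2 Ag^+ + C2O4^2-
Ksp = [Ag^+]^2[C2O4^2-]
If s mol/L of Ag2C2O4 dissolves, [Ag^+] = 2s and [C2O4^2-] = s.
So Ksp = (2s)^2 × s = 4s^3
Solving, s = (4.1 × 10^-12/4)^(1/3) = 1.01 × 10^-4 M
[Ag^+] = 2s = 2.0 x 10^-4 M

[Ag^+] = 2.0 x 10^-4 M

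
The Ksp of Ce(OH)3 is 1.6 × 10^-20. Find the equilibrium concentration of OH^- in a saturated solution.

Ce(OH)3(s) <=> Ce^3+(aq) + 3 OH^-(aq)
Ksp = [Ce^3+][OH^-]^3
With molar solubility s: [Ce^3+] = s, [OH^-] = 3s.
Substituting: Ksp = s(3s)^3 = 27s^4
Solving, s = (1.6 × 10^-20/27)^(1/4) = 4.93 × 10^-6 M
[OH^-] = 3s = 1.5 × 10^-5 M

[OH^-] ≈ 1.5 × 10^-5 M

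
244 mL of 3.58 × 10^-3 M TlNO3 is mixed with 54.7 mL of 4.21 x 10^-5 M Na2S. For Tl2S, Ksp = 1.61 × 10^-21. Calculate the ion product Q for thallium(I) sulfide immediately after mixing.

Total volume = 244 + 54.7 = 298.7 mL.
[Tl^+] = 3.58 × 10^-3 × (244/298.7) = 2.924 × 10^-3 M
[S^2-] = 4.21 x 10^-5 × (54.7/298.7) = 7.710 x 10^-6 M
Tl2S(s) ⇌ 2 Tl^+(aq) + S^2-(aq), so Q = [Tl^+]^2[S^2-]
Q = (2.924 × 10^-3)^2(7.710 × 10^-6) = 6.59 x 10^-11
Q > Ksp, so Tl2S will precipitate.

Q = 6.59 × 10^-11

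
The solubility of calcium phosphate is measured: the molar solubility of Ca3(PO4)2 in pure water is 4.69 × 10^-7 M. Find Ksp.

Ksp = 2.45 × 10^-30

Ca3(PO4)2(s) <=> 3 Ca^2+ + 2 PO4^3-
Let s = molar solubility. Then [Ca^2+] = 3s and [PO4^3-] = 2s.
Ksp = [Ca^2+]^3[PO4^3-]^2
Substituting: Ksp = (3s)^3(2s)^2 = 108s^5
With s = 4.69 x 10^-7: Ksp = 2.45 x 10^-30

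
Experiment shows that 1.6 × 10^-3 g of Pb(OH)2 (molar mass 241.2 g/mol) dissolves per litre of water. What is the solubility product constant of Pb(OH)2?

Molar solubility s = (1.6 × 10^-3 g/L) / (241.2 g/mol) = 6.63 × 10^-6 M.
Pb(OH)2(s) ⇌ Pb^2+ + 2 OH^-
If s mol/L of Pb(OH)2 dissolves, [Pb^2+] = s and [OH^-] = 2s.
Ksp = [Pb^2+][OH^-]^2
Substituting: Ksp = s(2s)^2 = 4s^3
Ksp = 4 × (6.63 × 10^-6)^3 = 1.2 x 10^-15

Ksp = 1.2 × 10^-15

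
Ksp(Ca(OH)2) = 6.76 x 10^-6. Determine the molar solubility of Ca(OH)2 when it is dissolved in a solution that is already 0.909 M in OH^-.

Ca(OH)2(s) ⇌ Ca^2+ + 2 OH^-
Ksp = [Ca^2+][OH^-]^2
Let s be the molar solubility in this solution. [Ca^2+] = s, [OH^-] = 0.909 + 2s ≈ 0.909 (Ksp is small, so little additional dissolves).
Ksp ≈ s × (0.909)^2
s = 8.18 x 10^-6 M
Check: 2s = 1.6 x 10^-5 ≪ 0.909, so the approximation is valid.

s ≈ 8.18e-6 M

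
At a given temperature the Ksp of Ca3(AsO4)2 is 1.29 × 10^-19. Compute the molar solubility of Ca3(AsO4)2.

s = 6.54e-5 M

Ca3(AsO4)2(s) <=> 3 Ca^2+(aq) + 2 AsO4^3-(aq)
Ksp = [Ca^2+]^3[AsO4^3-]^2
Let s = molar solubility. Then [Ca^2+] = 3s and [AsO4^3-] = 2s.
Substituting: Ksp = (3s)^3(2s)^2 = 108s^5
s^5 = 1.29 × 10^-19 / 108, so s = 6.54 x 10^-5 M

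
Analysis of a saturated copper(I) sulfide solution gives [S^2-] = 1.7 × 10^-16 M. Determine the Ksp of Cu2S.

2.0 × 10^-47

Cu2S(s) ⇌ 2 Cu^+ + S^2-
Stoichiometry gives [Cu^+] = (2/1)[S^2-] = 3.40 × 10^-16 M.
Ksp = [Cu^+]^2[S^2-]
Ksp = (3.40 x 10^-16)^2 × 1.7 x 10^-16 = 2.0 × 10^-47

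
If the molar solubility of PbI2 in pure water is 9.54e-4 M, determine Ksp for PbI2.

Ksp = 3.47 × 10^-9

PbI2(s) <=> Pb^2+ + 2 I^-
If s mol/L of PbI2 dissolves, [Pb^2+] = s and [I^-] = 2s.
Ksp = [Pb^2+][I^-]^2
So Ksp = s × (2s)^2 = 4s^3
Ksp = 4 × (9.54 × 10^-4)^3 = 3.47 × 10^-9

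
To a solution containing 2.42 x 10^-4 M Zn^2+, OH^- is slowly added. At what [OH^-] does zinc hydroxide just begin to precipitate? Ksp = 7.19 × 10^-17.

Zn(OH)2(s) ⇌ Zn^2+(aq) + 2 OH^-(aq)
Ksp = [Zn^2+][OH^-]^2
Precipitation begins when Q = Ksp. With [Zn^2+] = 2.42 x 10^-4 M:
7.19 × 10^-17 = (2.42 x 10^-4) × [OH^-]^2
[OH^-] = (7.19 × 10^-17 / 2.42 x 10^-4)^(1/2) = 5.45 × 10^-7 M

5.45e-7 M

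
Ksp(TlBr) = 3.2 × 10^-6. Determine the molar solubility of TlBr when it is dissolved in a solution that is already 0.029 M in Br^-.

s = 1.1 × 10^-4 M

TlBr(s) <=> Tl^+(aq) + Br^-(aq)
Ksp = [Tl^+][Br^-]
If s mol/L dissolves here, [Tl^+] = s, [Br^-] = 0.029 + s ≈ 0.029 (since the Br^- already present dominates).
Ksp ≈ s × 0.029
s = 1.1 × 10^-4 M
Check: s = 1.1 × 10^-4 ≪ 0.029, so the approximation is valid.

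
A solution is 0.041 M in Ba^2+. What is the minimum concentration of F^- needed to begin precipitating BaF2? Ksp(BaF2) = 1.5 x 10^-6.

BaF2(s) ⇌ Ba^2+(aq) + 2 F^-(aq)
Ksp = [Ba^2+][F^-]^2
Precipitation begins when Q = Ksp. With [Ba^2+] = 0.041 M:
1.5 x 10^-6 = (0.041) × [F^-]^2
[F^-] = (1.5 x 10^-6 / 4.1 x 10^-2)^(1/2) = 6.0 x 10^-3 M

[F^-] ≈ 6.0 x 10^-3 M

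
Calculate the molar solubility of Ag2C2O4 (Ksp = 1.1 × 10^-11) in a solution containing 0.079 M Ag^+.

s = 1.8e-9 M

Ag2C2O4(s) ⇌ 2 Ag^+ + C2O4^2-
Ksp = [Ag^+]^2[C2O4^2-]
Let s be the molar solubility in this solution. [Ag^+] = 0.079 + 2s ≈ 0.079, [C2O4^2-] = s (Ksp is small, so little additional dissolves).
Ksp ≈ (0.079)^2 × s
s = 1.8 × 10^-9 M
Check: 2s = 3.5 × 10^-9 ≪ 0.079, so the approximation is valid.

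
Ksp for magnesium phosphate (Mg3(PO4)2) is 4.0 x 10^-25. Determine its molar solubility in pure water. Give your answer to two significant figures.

Mg3(PO4)2(s) <=> 3 Mg^2+(aq) + 2 PO4^3-(aq)
Ksp = [Mg^2+]^3[PO4^3-]^2
Let s = molar solubility. Then [Mg^2+] = 3s and [PO4^3-] = 2s.
Ksp = (3s)^3(2s)^2 = 108s^5
s^5 = 4.0 x 10^-25 / 108, so s = 5.2 × 10^-6 M

s = 5.2 × 10^-6 M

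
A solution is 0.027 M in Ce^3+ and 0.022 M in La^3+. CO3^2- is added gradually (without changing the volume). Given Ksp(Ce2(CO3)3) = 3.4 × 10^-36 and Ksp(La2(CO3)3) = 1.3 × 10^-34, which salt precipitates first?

Ce2(CO3)3

Precipitation of each salt starts when its ion product equals its Ksp.
For Ce2(CO3)3: 3.4 × 10^-36 = (0.027)^2 × [CO3^2-]^3  ⇒  [CO3^2-] = 1.7 × 10^-11 M.
For La2(CO3)3: 1.3 × 10^-34 = (0.022)^2 × [CO3^2-]^3  ⇒  [CO3^2-] = 6.5 × 10^-11 M.
The salt with the lower threshold [CO3^2-] precipitates first: Ce2(CO3)3.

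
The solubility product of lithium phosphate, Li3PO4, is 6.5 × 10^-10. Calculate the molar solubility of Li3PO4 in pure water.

Li3PO4(s) ⇌ 3 Li^+(aq) + PO4^3-(aq)
Ksp = [Li^+]^3[PO4^3-]
If s mol/L of Li3PO4 dissolves, [Li^+] = 3s and [PO4^3-] = s.
Substituting: Ksp = (3s)^3s = 27s^4
Solving, s = (6.5 × 10^-10/27)^(1/4) = 2.2 × 10^-3 M

s ≈ 2.2e-3 M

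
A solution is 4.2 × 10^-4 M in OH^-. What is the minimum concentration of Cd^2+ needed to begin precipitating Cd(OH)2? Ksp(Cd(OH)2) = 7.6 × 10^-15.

Cd(OH)2(s) ⇌ Cd^2+ + 2 OH^-
Ksp = [Cd^2+][OH^-]^2
Precipitation begins when Q = Ksp. With [OH^-] = 4.2 × 10^-4 M:
7.6 × 10^-15 = (4.2 × 10^-4)^2 × [Cd^2+]
[Cd^2+] = (7.6 × 10^-15 / 1.76 x 10^-7) = 4.3 × 10^-8 M

[Cd^2+] ≈ 4.3e-8 M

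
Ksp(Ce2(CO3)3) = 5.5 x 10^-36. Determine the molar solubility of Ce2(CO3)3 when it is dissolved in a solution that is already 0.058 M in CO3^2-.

s ≈ 8.4 x 10^-17 M

Ce2(CO3)3(s) <=> 2 Ce^3+(aq) + 3 CO3^2-(aq)
Ksp = [Ce^3+]^2[CO3^2-]^3
Let s = moles of Ce2(CO3)3 that dissolve per litre. [Ce^3+] = 2s, [CO3^2-] = 0.058 + 3s ≈ 0.058 (common-ion effect: CO3^2- is already 0.058 M).
Ksp ≈ (2s)^2 × (0.058)^3
s = 8.4 × 10^-17 M
Check: 3s = 2.5 x 10^-16 ≪ 0.058, so the approximation is valid.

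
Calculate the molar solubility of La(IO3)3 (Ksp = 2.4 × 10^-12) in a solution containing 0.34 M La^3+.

La(IO3)3(s) ⇌ La^3+ + 3 IO3^-
Ksp = [La^3+][IO3^-]^3
Let s = moles of La(IO3)3 that dissolve per litre. [La^3+] = 0.34 + s ≈ 0.34, [IO3^-] = 3s (since the La^3+ already present dominates).
Ksp ≈ 0.34 × (3s)^3
s = 6.4 × 10^-5 M
Check: s = 6.4 × 10^-5 ≪ 0.34, so the approximation is valid.

s = 6.4e-5 M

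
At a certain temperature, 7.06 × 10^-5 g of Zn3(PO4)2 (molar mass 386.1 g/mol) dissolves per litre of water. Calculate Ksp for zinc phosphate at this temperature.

Ksp ≈ 2.21 × 10^-32

Molar solubility s = (7.06 × 10^-5 g/L) / (386.1 g/mol) = 1.829 x 10^-7 M.
Zn3(PO4)2(s) ⇌ 3 Zn^2+ + 2 PO4^3-
With molar solubility s: [Zn^2+] = 3s, [PO4^3-] = 2s.
Ksp = [Zn^2+]^3[PO4^3-]^2
So Ksp = (3s)^3 × (2s)^2 = 108s^5
Ksp = 108 × (1.829 × 10^-7)^5 = 2.21 x 10^-32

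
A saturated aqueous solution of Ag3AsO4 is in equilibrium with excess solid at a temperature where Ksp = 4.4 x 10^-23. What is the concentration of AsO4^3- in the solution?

[AsO4^3-] ≈ 1.1e-6 M

Ag3AsO4(s) ⇌ 3 Ag^+(aq) + AsO4^3-(aq)
Ksp = [Ag^+]^3[AsO4^3-]
For each mole of Ag3AsO4 that dissolves: [Ag^+] = 3s, [AsO4^3-] = s.
Ksp = (3s)^3s = 27s^4
Solving, s = (4.4 x 10^-23/27)^(1/4) = 1.13 x 10^-6 M
[AsO4^3-] = s = 1.1 × 10^-6 M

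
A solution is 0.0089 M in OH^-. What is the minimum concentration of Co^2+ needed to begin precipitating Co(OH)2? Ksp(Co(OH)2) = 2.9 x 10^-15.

[Co^2+] = 3.7 × 10^-11 M

Co(OH)2(s) ⇌ Co^2+ + 2 OH^-
Ksp = [Co^2+][OH^-]^2
Precipitation begins when Q = Ksp. With [OH^-] = 0.0089 M:
2.9 x 10^-15 = (0.0089)^2 × [Co^2+]
[Co^2+] = (2.9 x 10^-15 / 7.92 × 10^-5) = 3.7 x 10^-11 M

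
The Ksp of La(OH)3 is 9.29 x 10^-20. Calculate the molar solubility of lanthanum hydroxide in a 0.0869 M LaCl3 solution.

La(OH)3(s) ⇌ La^3+ + 3 OH^-
Ksp = [La^3+][OH^-]^3
Let s be the molar solubility in this solution. [La^3+] = 0.0869 + s ≈ 0.0869, [OH^-] = 3s (common-ion effect: La^3+ is already 0.0869 M).
Ksp ≈ 0.0869 × (3s)^3
s = 3.41 × 10^-7 M
Check: s = 3.4 × 10^-7 ≪ 0.0869, so the approximation is valid.

s = 3.41 × 10^-7 M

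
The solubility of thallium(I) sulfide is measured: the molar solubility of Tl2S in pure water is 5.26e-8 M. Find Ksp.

Tl2S(s) <=> 2 Tl^+ + S^2-
Let s = molar solubility. Then [Tl^+] = 2s and [S^2-] = s.
Ksp = [Tl^+]^2[S^2-]
Ksp = (2s)^2s = 4s^3
With s = 5.26 × 10^-8: Ksp = 5.82 × 10^-22

5.82e-22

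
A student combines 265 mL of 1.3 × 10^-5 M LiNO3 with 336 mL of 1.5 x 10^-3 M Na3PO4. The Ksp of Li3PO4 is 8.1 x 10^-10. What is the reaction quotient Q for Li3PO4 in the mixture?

Total volume = 265 + 336 = 601 mL.
[Li^+] = 1.3 × 10^-5 × (265/601) = 5.73 x 10^-6 M
[PO4^3-] = 1.5 × 10^-3 × (336/601) = 8.39 × 10^-4 M
Li3PO4(s) ⇌ 3 Li^+(aq) + PO4^3-(aq), so Q = [Li^+]^3[PO4^3-]
Q = (5.73 × 10^-6)^3(8.39 × 10^-4) = 1.6 x 10^-19
Q < Ksp, so no precipitate of Li3PO4 forms.

Q = 1.6e-19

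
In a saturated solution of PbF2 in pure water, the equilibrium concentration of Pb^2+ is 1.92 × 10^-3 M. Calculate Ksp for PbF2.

Ksp = 2.83e-8

PbF2(s) ⇌ Pb^2+ + 2 F^-
Stoichiometry gives [F^-] = (2/1)[Pb^2+] = 3.840 x 10^-3 M.
Ksp = [Pb^2+][F^-]^2
Ksp = 1.92 x 10^-3 × (3.840 × 10^-3)^2 = 2.83 x 10^-8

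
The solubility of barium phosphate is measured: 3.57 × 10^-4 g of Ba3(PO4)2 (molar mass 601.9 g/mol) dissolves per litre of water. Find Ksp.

Ksp ≈ 7.93 x 10^-30

Molar solubility s = (3.57 × 10^-4 g/L) / (601.9 g/mol) = 5.931 × 10^-7 M.
Ba3(PO4)2(s) <=> 3 Ba^2+ + 2 PO4^3-
If s mol/L of Ba3(PO4)2 dissolves, [Ba^2+] = 3s and [PO4^3-] = 2s.
Ksp = [Ba^2+]^3[PO4^3-]^2
Substituting: Ksp = (3s)^3(2s)^2 = 108s^5
With s = 5.931 × 10^-7: Ksp = 7.93 × 10^-30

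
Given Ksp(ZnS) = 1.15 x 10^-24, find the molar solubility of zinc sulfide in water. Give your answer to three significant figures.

ZnS(s) ⇌ Zn^2+(aq) + S^2-(aq)
Ksp = [Zn^2+][S^2-]
If s mol/L of ZnS dissolves, [Zn^2+] = s and [S^2-] = s.
Ksp = (s)(s) = s^2
s = (1.15 x 10^-24)^(1/2) = 1.07 × 10^-12 M

1.07 × 10^-12 M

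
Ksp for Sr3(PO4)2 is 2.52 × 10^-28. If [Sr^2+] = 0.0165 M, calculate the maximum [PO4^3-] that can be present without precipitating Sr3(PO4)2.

[PO4^3-] ≈ 7.49 x 10^-12 M

Sr3(PO4)2(s) ⇌ 3 Sr^2+(aq) + 2 PO4^3-(aq)
Ksp = [Sr^2+]^3[PO4^3-]^2
Precipitation begins when Q = Ksp. With [Sr^2+] = 0.0165 M:
2.52 × 10^-28 = (0.0165)^3 × [PO4^3-]^2
[PO4^3-] = (2.52 × 10^-28 / 4.492 × 10^-6)^(1/2) = 7.49 × 10^-12 M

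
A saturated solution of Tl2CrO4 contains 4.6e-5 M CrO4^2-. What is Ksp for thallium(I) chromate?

Tl2CrO4(s) ⇌ 2 Tl^+(aq) + CrO4^2-(aq)
Stoichiometry gives [Tl^+] = (2/1)[CrO4^2-] = 9.20 x 10^-5 M.
Ksp = [Tl^+]^2[CrO4^2-]
Ksp = (9.20 × 10^-5)^2 × 4.6 x 10^-5 = 3.9 × 10^-13

Ksp ≈ 3.9e-13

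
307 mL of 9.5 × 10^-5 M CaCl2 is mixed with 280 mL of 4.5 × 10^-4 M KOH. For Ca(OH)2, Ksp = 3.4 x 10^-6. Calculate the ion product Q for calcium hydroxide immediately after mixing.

2.3e-12

Total volume = 307 + 280 = 587 mL.
[Ca^2+] = 9.5 × 10^-5 × (307/587) = 4.97 × 10^-5 M
[OH^-] = 4.5 × 10^-4 × (280/587) = 2.15 × 10^-4 M
Ca(OH)2(s) <=> Ca^2+ + 2 OH^-, so Q = [Ca^2+][OH^-]^2
Q = (4.97 × 10^-5)(2.15 × 10^-4)^2 = 2.3 × 10^-12
Q < Ksp, so no precipitate of Ca(OH)2 forms.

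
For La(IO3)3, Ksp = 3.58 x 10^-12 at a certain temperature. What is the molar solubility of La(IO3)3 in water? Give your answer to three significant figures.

6.03e-4 M

La(IO3)3(s) ⇌ La^3+ + 3 IO3^-
Ksp = [La^3+][IO3^-]^3
If s mol/L of La(IO3)3 dissolves, [La^3+] = s and [IO3^-] = 3s.
Ksp = s(3s)^3 = 27s^4
Solving, s = (3.58 x 10^-12/27)^(1/4) = 6.03 × 10^-4 M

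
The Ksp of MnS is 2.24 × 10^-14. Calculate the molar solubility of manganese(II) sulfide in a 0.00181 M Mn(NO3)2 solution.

MnS(s) <=> Mn^2+ + S^2-
Ksp = [Mn^2+][S^2-]
Let s be the molar solubility in this solution. [Mn^2+] = 0.00181 + s ≈ 0.00181, [S^2-] = s (common-ion effect: Mn^2+ is already 0.00181 M).
Ksp ≈ 0.00181 × s
s = 1.24 x 10^-11 M
Check: s = 1.2 × 10^-11 ≪ 0.00181, so the approximation is valid.

s ≈ 1.24 × 10^-11 M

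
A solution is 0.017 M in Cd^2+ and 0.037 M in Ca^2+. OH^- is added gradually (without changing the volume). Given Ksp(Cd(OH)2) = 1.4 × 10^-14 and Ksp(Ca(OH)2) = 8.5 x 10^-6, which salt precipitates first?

Each salt begins to precipitate when Q = Ksp, i.e. when [OH^-] reaches its threshold.
For Cd(OH)2: 1.4 × 10^-14 = 0.017 × [OH^-]^2  ⇒  [OH^-] = 9.1 × 10^-7 M.
For Ca(OH)2: 8.5 x 10^-6 = 0.037 × [OH^-]^2  ⇒  [OH^-] = 1.5 x 10^-2 M.
The salt with the lower threshold [OH^-] precipitates first: Cd(OH)2.

Cd(OH)2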